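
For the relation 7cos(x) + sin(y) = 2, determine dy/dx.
Take d/dx of both sides. Since y is implicitly a function of x, the chain rule attaches a y' = dy/dx factor whenever we differentiate through y.

Set F(x, y) = (left side) − (right side), so the curve is F = 0. Differentiating each term of F:
  d/dx[sin(y)] = y'·cos(y)
  d/dx[7cos(x)] = -7sin(x)
  d/dx[-2] = 0

Collecting, the y'-free part is the partial derivative in x and the y' coefficient is the partial derivative in y:
  ∂F/∂x = -7sin(x)
  ∂F/∂y = cos(y)

so d/dx[F(x, y(x))] = ∂F/∂x + (∂F/∂y)·y' = 0. Rearranging,
  dy/dx = -(∂F/∂x)/(∂F/∂y) = -(-7sin(x))/(cos(y)) = 7sin(x)/cos(y)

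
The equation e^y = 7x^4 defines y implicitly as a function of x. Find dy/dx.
Differentiate both sides with respect to x, treating y as y(x). By the chain rule, any term containing y contributes a factor of y' = dy/dx when we differentiate it.

Move every term to one side and write the relation as F(x, y) = 0. Term by term,
  d/dx[-7x^4] = -28x^3
  d/dx[e^(y)] = y'·e^(y)

The pieces without y' make up ∂F/∂x and the coefficient of y' is ∂F/∂y:
  ∂F/∂x = -28x^3,
  ∂F/∂y = e^(y).

Since d/dx[F] = ∂F/∂x + (∂F/∂y)·y' = 0, solve for y':
  (∂F/∂y)·y' = -∂F/∂x
  dy/dx = -(∂F/∂x)/(∂F/∂y) = -(-28x^3)/(e^(y)) = 28x^3e^(-y)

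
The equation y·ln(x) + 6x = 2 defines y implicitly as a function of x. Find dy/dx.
Take d/dx of both sides. Since y is implicitly a function of x, the chain rule attaches a y' = dy/dx factor whenever we differentiate through y.

Set F(x, y) = (left side) − (right side), so the curve is F = 0. Differentiating each term of F:
  d/dx[6x] = 6
  d/dx[y·ln(x)] = y'·ln(x) + y/x
  d/dx[-2] = 0

Collecting, the y'-free part is the partial derivative in x and the y' coefficient is the partial derivative in y:
  ∂F/∂x = 6 + y/x
  ∂F/∂y = ln(x)

so d/dx[F(x, y(x))] = ∂F/∂x + (∂F/∂y)·y' = 0. Rearranging,
  dy/dx = -(∂F/∂x)/(∂F/∂y) = -(6 + y/x)/(ln(x))
        = -((6x + y)/x)/(ln(x)) = (-6x - y)/(x·ln(x))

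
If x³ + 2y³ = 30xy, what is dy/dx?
Differentiate the relation implicitly: treat y = y(x) and apply the chain rule, so every y-derivative picks up a y' = dy/dx factor.

With everything moved to the left-hand side, differentiate term by term:
  d/dx[x^3] = 3x^2
  d/dx[-30xy] = -30x·y' - 30y
  d/dx[2y^3] = 6y^2·y'

Separating the contributions that come from x directly and those that come through y:
  without y':      3x^2 - 30y
  multiplying y':  -30x + 6y^2

so (3x^2 - 30y) + (-30x + 6y^2)·y' = 0, and therefore
  dy/dx = -(3x^2 - 30y)/(-30x + 6y^2) = (x^2 - 10y)/(2(5x - y^2))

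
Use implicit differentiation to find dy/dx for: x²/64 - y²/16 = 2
Apply d/dx to both sides, remembering that y depends on x. Each occurrence of y therefore brings in a y' = dy/dx via the chain rule.

With F(x, y) equal to the left-hand side minus the right, differentiate F term by term:
  d/dx[x^2/64] = x/32
  d/dx[-y^2/16] = -y·y'/8
  d/dx[-2] = 0
Adding these up, d/dx[F] = 0 becomes
  (x/32) + (-y/8)·y' = 0,
so isolating y',
  dy/dx = -(x/32)/(-y/8) = x/(4y)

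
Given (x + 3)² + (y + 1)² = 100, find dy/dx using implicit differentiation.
Take d/dx of both sides. Since y is implicitly a function of x, the chain rule attaches a y' = dy/dx factor whenever we differentiate through y.

Set F(x, y) = (left side) − (right side), so the curve is F = 0. Differentiating each term of F:
  d/dx[(x + 3)^2] = 2x + 6
  d/dx[(y + 1)^2] = 2·y'(y + 1)
  d/dx[-100] = 0

Collecting, the y'-free part is the partial derivative in x and the y' coefficient is the partial derivative in y:
  ∂F/∂x = 2x + 6
  ∂F/∂y = 2y + 2

so d/dx[F(x, y(x))] = ∂F/∂x + (∂F/∂y)·y' = 0. Rearranging,
  dy/dx = -(∂F/∂x)/(∂F/∂y) = -(2x + 6)/(2y + 2) = (-x - 3)/(y + 1)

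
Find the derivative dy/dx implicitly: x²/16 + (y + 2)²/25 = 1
Take d/dx of both sides. Since y is implicitly a function of x, the chain rule attaches a y' = dy/dx factor whenever we differentiate through y.

Set F(x, y) = (left side) − (right side), so the curve is F = 0. Differentiating each term of F:
  d/dx[x^2/16] = x/8
  d/dx[(y + 2)^2/25] = 2·y'(y + 2)/25
  d/dx[-1] = 0

Collecting, the y'-free part is the partial derivative in x and the y' coefficient is the partial derivative in y:
  ∂F/∂x = x/8
  ∂F/∂y = 2y/25 + 4/25

so d/dx[F(x, y(x))] = ∂F/∂x + (∂F/∂y)·y' = 0. Rearranging,
  dy/dx = -(∂F/∂x)/(∂F/∂y) = -(x/8)/(2y/25 + 4/25)
        = -(x/8)/(2(y + 2)/25) = -25x/(16y + 32)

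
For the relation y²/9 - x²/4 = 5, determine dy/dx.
Apply d/dx to both sides, remembering that y depends on x. Each occurrence of y therefore brings in a y' = dy/dx via the chain rule.

With F(x, y) equal to the left-hand side minus the right, differentiate F term by term:
  d/dx[-x^2/4] = -x/2
  d/dx[y^2/9] = 2y·y'/9
  d/dx[-5] = 0
Adding these up, d/dx[F] = 0 becomes
  (-x/2) + (2y/9)·y' = 0,
so isolating y',
  dy/dx = -(-x/2)/(2y/9) = 9x/(4y)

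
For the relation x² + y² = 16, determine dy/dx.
Differentiate the relation implicitly: treat y = y(x) and apply the chain rule, so every y-derivative picks up a y' = dy/dx factor.

With everything moved to the left-hand side, differentiate term by term:
  d/dx[x^2] = 2x
  d/dx[y^2] = 2y·y'
  d/dx[-16] = 0

Separating the contributions that come from x directly and those that come through y:
  without y':      2x
  multiplying y':  2y

so (2x) + (2y)·y' = 0, and therefore
  dy/dx = -(2x)/(2y) = -x/y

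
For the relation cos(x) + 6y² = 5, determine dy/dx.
Differentiate the relation implicitly: treat y = y(x) and apply the chain rule, so every y-derivative picks up a y' = dy/dx factor.

With everything moved to the left-hand side, differentiate term by term:
  d/dx[6y^2] = 12y·y'
  d/dx[cos(x)] = -sin(x)
  d/dx[-5] = 0

Separating the contributions that come from x directly and those that come through y:
  without y':      -sin(x)
  multiplying y':  12y

so (-sin(x)) + (12y)·y' = 0, and therefore
  dy/dx = -(-sin(x))/(12y) = sin(x)/(12y)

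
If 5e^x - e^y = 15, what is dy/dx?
Apply d/dx to both sides, remembering that y depends on x. Each occurrence of y therefore brings in a y' = dy/dx via the chain rule.

With F(x, y) equal to the left-hand side minus the right, differentiate F term by term:
  d/dx[5e^(x)] = 5e^(x)
  d/dx[-e^(y)] = -y'·e^(y)
  d/dx[-15] = 0
Adding these up, d/dx[F] = 0 becomes
  (5e^(x)) + (-e^(y))·y' = 0,
so isolating y',
  dy/dx = -(5e^(x))/(-e^(y)) = 5e^(x - y)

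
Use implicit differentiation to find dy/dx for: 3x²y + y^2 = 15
Apply d/dx to both sides, remembering that y depends on x. Each occurrence of y therefore brings in a y' = dy/dx via the chain rule.

With F(x, y) equal to the left-hand side minus the right, differentiate F term by term:
  d/dx[3x^2y] = 3x^2·y' + 6xy
  d/dx[y^2] = 2y·y'
  d/dx[-15] = 0
Adding these up, d/dx[F] = 0 becomes
  (6xy) + (3x^2 + 2y)·y' = 0,
so isolating y',
  dy/dx = -(6xy)/(3x^2 + 2y) = -6xy/(3x^2 + 2y)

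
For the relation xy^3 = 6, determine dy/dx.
Take d/dx of both sides. Since y is implicitly a function of x, the chain rule attaches a y' = dy/dx factor whenever we differentiate through y.

Set F(x, y) = (left side) − (right side), so the curve is F = 0. Differentiating each term of F:
  d/dx[xy^3] = 3xy^2·y' + y^3
  d/dx[-6] = 0

Collecting, the y'-free part is the partial derivative in x and the y' coefficient is the partial derivative in y:
  ∂F/∂x = y^3
  ∂F/∂y = 3xy^2

so d/dx[F(x, y(x))] = ∂F/∂x + (∂F/∂y)·y' = 0. Rearranging,
  dy/dx = -(∂F/∂x)/(∂F/∂y) = -(y^3)/(3xy^2) = -y/(3x)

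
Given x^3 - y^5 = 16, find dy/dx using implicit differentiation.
Apply d/dx to both sides, remembering that y depends on x. Each occurrence of y therefore brings in a y' = dy/dx via the chain rule.

With F(x, y) equal to the left-hand side minus the right, differentiate F term by term:
  d/dx[x^3] = 3x^2
  d/dx[-y^5] = -5y^4·y'
  d/dx[-16] = 0
Adding these up, d/dx[F] = 0 becomes
  (3x^2) + (-5y^4)·y' = 0,
so isolating y',
  dy/dx = -(3x^2)/(-5y^4) = 3x^2/(5y^4)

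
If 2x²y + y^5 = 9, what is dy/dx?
Differentiate the relation implicitly: treat y = y(x) and apply the chain rule, so every y-derivative picks up a y' = dy/dx factor.

With everything moved to the left-hand side, differentiate term by term:
  d/dx[2x^2y] = 2x^2·y' + 4xy
  d/dx[y^5] = 5y^4·y'
  d/dx[-9] = 0

Separating the contributions that come from x directly and those that come through y:
  without y':      4xy
  multiplying y':  2x^2 + 5y^4

so (4xy) + (2x^2 + 5y^4)·y' = 0, and therefore
  dy/dx = -(4xy)/(2x^2 + 5y^4) = -4xy/(2x^2 + 5y^4)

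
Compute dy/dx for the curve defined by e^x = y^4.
Differentiate both sides with respect to x, treating y as y(x). By the chain rule, any term containing y contributes a factor of y' = dy/dx when we differentiate it.

Move every term to one side and write the relation as F(x, y) = 0. Term by term,
  d/dx[-y^4] = -4y^3·y'
  d/dx[e^(x)] = e^(x)

The pieces without y' make up ∂F/∂x and the coefficient of y' is ∂F/∂y:
  ∂F/∂x = e^(x),
  ∂F/∂y = -4y^3.

Since d/dx[F] = ∂F/∂x + (∂F/∂y)·y' = 0, solve for y':
  (∂F/∂y)·y' = -∂F/∂x
  dy/dx = -(∂F/∂x)/(∂F/∂y) = -(e^(x))/(-4y^3) = e^(x)/(4y^3)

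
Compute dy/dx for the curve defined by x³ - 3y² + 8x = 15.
Apply d/dx to both sides, remembering that y depends on x. Each occurrence of y therefore brings in a y' = dy/dx via the chain rule.

With F(x, y) equal to the left-hand side minus the right, differentiate F term by term:
  d/dx[x^3] = 3x^2
  d/dx[8x] = 8
  d/dx[-3y^2] = -6y·y'
  d/dx[-15] = 0
Adding these up, d/dx[F] = 0 becomes
  (3x^2 + 8) + (-6y)·y' = 0,
so isolating y',
  dy/dx = -(3x^2 + 8)/(-6y) = (3x^2 + 8)/(6y)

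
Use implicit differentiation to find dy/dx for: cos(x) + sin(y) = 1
Differentiate both sides with respect to x, treating y as y(x). By the chain rule, any term containing y contributes a factor of y' = dy/dx when we differentiate it.

Move every term to one side and write the relation as F(x, y) = 0. Term by term,
  d/dx[sin(y)] = y'·cos(y)
  d/dx[cos(x)] = -sin(x)
  d/dx[-1] = 0

The pieces without y' make up ∂F/∂x and the coefficient of y' is ∂F/∂y:
  ∂F/∂x = -sin(x),
  ∂F/∂y = cos(y).

Since d/dx[F] = ∂F/∂x + (∂F/∂y)·y' = 0, solve for y':
  (∂F/∂y)·y' = -∂F/∂x
  dy/dx = -(∂F/∂x)/(∂F/∂y) = -(-sin(x))/(cos(y)) = sin(x)/cos(y)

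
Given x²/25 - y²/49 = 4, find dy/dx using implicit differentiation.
Differentiate both sides with respect to x, treating y as y(x). By the chain rule, any term containing y contributes a factor of y' = dy/dx when we differentiate it.

Move every term to one side and write the relation as F(x, y) = 0. Term by term,
  d/dx[x^2/25] = 2x/25
  d/dx[-y^2/49] = -2y·y'/49
  d/dx[-4] = 0

The pieces without y' make up ∂F/∂x and the coefficient of y' is ∂F/∂y:
  ∂F/∂x = 2x/25,
  ∂F/∂y = -2y/49.

Since d/dx[F] = ∂F/∂x + (∂F/∂y)·y' = 0, solve for y':
  (∂F/∂y)·y' = -∂F/∂x
  dy/dx = -(∂F/∂x)/(∂F/∂y) = -(2x/25)/(-2y/49) = 49x/(25y)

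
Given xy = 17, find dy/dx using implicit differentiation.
Apply d/dx to both sides, remembering that y depends on x. Each occurrence of y therefore brings in a y' = dy/dx via the chain rule.

With F(x, y) equal to the left-hand side minus the right, differentiate F term by term:
  d/dx[xy] = x·y' + y
  d/dx[-17] = 0
Adding these up, d/dx[F] = 0 becomes
  (y) + (x)·y' = 0,
so isolating y',
  dy/dx = -(y)/(x) = -y/x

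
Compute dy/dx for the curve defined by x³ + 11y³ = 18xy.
Differentiate the relation implicitly: treat y = y(x) and apply the chain rule, so every y-derivative picks up a y' = dy/dx factor.

With everything moved to the left-hand side, differentiate term by term:
  d/dx[x^3] = 3x^2
  d/dx[-18xy] = -18x·y' - 18y
  d/dx[11y^3] = 33y^2·y'

Separating the contributions that come from x directly and those that come through y:
  without y':      3x^2 - 18y
  multiplying y':  -18x + 33y^2

so (3x^2 - 18y) + (-18x + 33y^2)·y' = 0, and therefore
  dy/dx = -(3x^2 - 18y)/(-18x + 33y^2) = (x^2 - 6y)/(6x - 11y^2)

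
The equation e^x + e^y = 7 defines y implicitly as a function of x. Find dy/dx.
Differentiate the relation implicitly: treat y = y(x) and apply the chain rule, so every y-derivative picks up a y' = dy/dx factor.

With everything moved to the left-hand side, differentiate term by term:
  d/dx[e^(x)] = e^(x)
  d/dx[e^(y)] = y'·e^(y)
  d/dx[-7] = 0

Separating the contributions that come from x directly and those that come through y:
  without y':      e^(x)
  multiplying y':  e^(y)

so (e^(x)) + (e^(y))·y' = 0, and therefore
  dy/dx = -(e^(x))/(e^(y)) = -e^(x - y)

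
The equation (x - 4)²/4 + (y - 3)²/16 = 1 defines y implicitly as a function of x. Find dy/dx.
Apply d/dx to both sides, remembering that y depends on x. Each occurrence of y therefore brings in a y' = dy/dx via the chain rule.

With F(x, y) equal to the left-hand side minus the right, differentiate F term by term:
  d/dx[(x - 4)^2/4] = x/2 - 2
  d/dx[(y - 3)^2/16] = y'(y - 3)/8
  d/dx[-1] = 0
Adding these up, d/dx[F] = 0 becomes
  (x/2 - 2) + (y/8 - 3/8)·y' = 0,
so isolating y',
  dy/dx = -(x/2 - 2)/(y/8 - 3/8)
        = -((x - 4)/2)/((y - 3)/8) = 4(4 - x)/(y - 3)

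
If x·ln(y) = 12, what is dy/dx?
Take d/dx of both sides. Since y is implicitly a function of x, the chain rule attaches a y' = dy/dx factor whenever we differentiate through y.

Set F(x, y) = (left side) − (right side), so the curve is F = 0. Differentiating each term of F:
  d/dx[x·ln(y)] = x·y'/y + ln(y)
  d/dx[-12] = 0

Collecting, the y'-free part is the partial derivative in x and the y' coefficient is the partial derivative in y:
  ∂F/∂x = ln(y)
  ∂F/∂y = x/y

so d/dx[F(x, y(x))] = ∂F/∂x + (∂F/∂y)·y' = 0. Rearranging,
  dy/dx = -(∂F/∂x)/(∂F/∂y) = -(ln(y))/(x/y) = -y·ln(y)/x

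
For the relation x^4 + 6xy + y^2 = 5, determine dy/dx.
Apply d/dx to both sides, remembering that y depends on x. Each occurrence of y therefore brings in a y' = dy/dx via the chain rule.

With F(x, y) equal to the left-hand side minus the right, differentiate F term by term:
  d/dx[x^4] = 4x^3
  d/dx[6xy] = 6x·y' + 6y
  d/dx[y^2] = 2y·y'
  d/dx[-5] = 0
Adding these up, d/dx[F] = 0 becomes
  (4x^3 + 6y) + (6x + 2y)·y' = 0,
so isolating y',
  dy/dx = -(4x^3 + 6y)/(6x + 2y) = (-2x^3 - 3y)/(3x + y)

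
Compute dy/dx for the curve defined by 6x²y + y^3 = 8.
Differentiate both sides with respect to x, treating y as y(x). By the chain rule, any term containing y contributes a factor of y' = dy/dx when we differentiate it.

Move every term to one side and write the relation as F(x, y) = 0. Term by term,
  d/dx[6x^2y] = 6x^2·y' + 12xy
  d/dx[y^3] = 3y^2·y'
  d/dx[-8] = 0

The pieces without y' make up ∂F/∂x and the coefficient of y' is ∂F/∂y:
  ∂F/∂x = 12xy,
  ∂F/∂y = 6x^2 + 3y^2.

Since d/dx[F] = ∂F/∂x + (∂F/∂y)·y' = 0, solve for y':
  (∂F/∂y)·y' = -∂F/∂x
  dy/dx = -(∂F/∂x)/(∂F/∂y) = -(12xy)/(6x^2 + 3y^2) = -4xy/(2x^2 + y^2)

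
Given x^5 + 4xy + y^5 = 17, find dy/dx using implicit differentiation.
Differentiate the relation implicitly: treat y = y(x) and apply the chain rule, so every y-derivative picks up a y' = dy/dx factor.

With everything moved to the left-hand side, differentiate term by term:
  d/dx[x^5] = 5x^4
  d/dx[4xy] = 4x·y' + 4y
  d/dx[y^5] = 5y^4·y'
  d/dx[-17] = 0

Separating the contributions that come from x directly and those that come through y:
  without y':      5x^4 + 4y
  multiplying y':  4x + 5y^4

so (5x^4 + 4y) + (4x + 5y^4)·y' = 0, and therefore
  dy/dx = -(5x^4 + 4y)/(4x + 5y^4) = (-5x^4 - 4y)/(4x + 5y^4)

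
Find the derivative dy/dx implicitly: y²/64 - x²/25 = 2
Apply d/dx to both sides, remembering that y depends on x. Each occurrence of y therefore brings in a y' = dy/dx via the chain rule.

With F(x, y) equal to the left-hand side minus the right, differentiate F term by term:
  d/dx[-x^2/25] = -2x/25
  d/dx[y^2/64] = y·y'/32
  d/dx[-2] = 0
Adding these up, d/dx[F] = 0 becomes
  (-2x/25) + (y/32)·y' = 0,
so isolating y',
  dy/dx = -(-2x/25)/(y/32) = 64x/(25y)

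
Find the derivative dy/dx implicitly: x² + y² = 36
Take d/dx of both sides. Since y is implicitly a function of x, the chain rule attaches a y' = dy/dx factor whenever we differentiate through y.

Set F(x, y) = (left side) − (right side), so the curve is F = 0. Differentiating each term of F:
  d/dx[x^2] = 2x
  d/dx[y^2] = 2y·y'
  d/dx[-36] = 0

Collecting, the y'-free part is the partial derivative in x and the y' coefficient is the partial derivative in y:
  ∂F/∂x = 2x
  ∂F/∂y = 2y

so d/dx[F(x, y(x))] = ∂F/∂x + (∂F/∂y)·y' = 0. Rearranging,
  dy/dx = -(∂F/∂x)/(∂F/∂y) = -(2x)/(2y) = -x/y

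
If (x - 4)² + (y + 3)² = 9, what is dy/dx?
Take d/dx of both sides. Since y is implicitly a function of x, the chain rule attaches a y' = dy/dx factor whenever we differentiate through y.

Set F(x, y) = (left side) − (right side), so the curve is F = 0. Differentiating each term of F:
  d/dx[(x - 4)^2] = 2x - 8
  d/dx[(y + 3)^2] = 2·y'(y + 3)
  d/dx[-9] = 0

Collecting, the y'-free part is the partial derivative in x and the y' coefficient is the partial derivative in y:
  ∂F/∂x = 2x - 8
  ∂F/∂y = 2y + 6

so d/dx[F(x, y(x))] = ∂F/∂x + (∂F/∂y)·y' = 0. Rearranging,
  dy/dx = -(∂F/∂x)/(∂F/∂y) = -(2x - 8)/(2y + 6) = (4 - x)/(y + 3)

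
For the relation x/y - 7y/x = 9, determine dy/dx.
Differentiate both sides with respect to x, treating y as y(x). By the chain rule, any term containing y contributes a factor of y' = dy/dx when we differentiate it.

Move every term to one side and write the relation as F(x, y) = 0. Term by term,
  d/dx[x/y] = -x·y'/y^2 + 1/y
  d/dx[-7y/x] = -7·y'/x + 7y/x^2
  d/dx[-9] = 0

The pieces without y' make up ∂F/∂x and the coefficient of y' is ∂F/∂y:
  ∂F/∂x = 1/y + 7y/x^2,
  ∂F/∂y = -x/y^2 - 7/x.

Since d/dx[F] = ∂F/∂x + (∂F/∂y)·y' = 0, solve for y':
  (∂F/∂y)·y' = -∂F/∂x
  dy/dx = -(∂F/∂x)/(∂F/∂y) = -(1/y + 7y/x^2)/(-x/y^2 - 7/x)
        = -((x^2 + 7y^2)/(x^2y))/(-(x^2 + 7y^2)/(xy^2)) = y/x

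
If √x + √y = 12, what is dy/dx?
Differentiate the relation implicitly: treat y = y(x) and apply the chain rule, so every y-derivative picks up a y' = dy/dx factor.

With everything moved to the left-hand side, differentiate term by term:
  d/dx[√(x)] = 1/(2√(x))
  d/dx[√(y)] = y'/(2√(y))
  d/dx[-12] = 0

Separating the contributions that come from x directly and those that come through y:
  without y':      1/(2√(x))
  multiplying y':  1/(2√(y))

so (1/(2√(x))) + (1/(2√(y)))·y' = 0, and therefore
  dy/dx = -(1/(2√(x)))/(1/(2√(y))) = -√(y)/√(x)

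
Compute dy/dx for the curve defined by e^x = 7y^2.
Take d/dx of both sides. Since y is implicitly a function of x, the chain rule attaches a y' = dy/dx factor whenever we differentiate through y.

Set F(x, y) = (left side) − (right side), so the curve is F = 0. Differentiating each term of F:
  d/dx[-7y^2] = -14y·y'
  d/dx[e^(x)] = e^(x)

Collecting, the y'-free part is the partial derivative in x and the y' coefficient is the partial derivative in y:
  ∂F/∂x = e^(x)
  ∂F/∂y = -14y

so d/dx[F(x, y(x))] = ∂F/∂x + (∂F/∂y)·y' = 0. Rearranging,
  dy/dx = -(∂F/∂x)/(∂F/∂y) = -(e^(x))/(-14y) = e^(x)/(14y)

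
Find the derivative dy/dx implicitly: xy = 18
Differentiate both sides with respect to x, treating y as y(x). By the chain rule, any term containing y contributes a factor of y' = dy/dx when we differentiate it.

Move every term to one side and write the relation as F(x, y) = 0. Term by term,
  d/dx[xy] = x·y' + y
  d/dx[-18] = 0

The pieces without y' make up ∂F/∂x and the coefficient of y' is ∂F/∂y:
  ∂F/∂x = y,
  ∂F/∂y = x.

Since d/dx[F] = ∂F/∂x + (∂F/∂y)·y' = 0, solve for y':
  (∂F/∂y)·y' = -∂F/∂x
  dy/dx = -(∂F/∂x)/(∂F/∂y) = -(y)/(x) = -y/x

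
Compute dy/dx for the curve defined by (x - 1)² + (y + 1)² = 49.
Differentiate both sides with respect to x, treating y as y(x). By the chain rule, any term containing y contributes a factor of y' = dy/dx when we differentiate it.

Move every term to one side and write the relation as F(x, y) = 0. Term by term,
  d/dx[(x - 1)^2] = 2x - 2
  d/dx[(y + 1)^2] = 2·y'(y + 1)
  d/dx[-49] = 0

The pieces without y' make up ∂F/∂x and the coefficient of y' is ∂F/∂y:
  ∂F/∂x = 2x - 2,
  ∂F/∂y = 2y + 2.

Since d/dx[F] = ∂F/∂x + (∂F/∂y)·y' = 0, solve for y':
  (∂F/∂y)·y' = -∂F/∂x
  dy/dx = -(∂F/∂x)/(∂F/∂y) = -(2x - 2)/(2y + 2) = (1 - x)/(y + 1)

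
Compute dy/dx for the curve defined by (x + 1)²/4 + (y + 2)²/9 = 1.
Take d/dx of both sides. Since y is implicitly a function of x, the chain rule attaches a y' = dy/dx factor whenever we differentiate through y.

Set F(x, y) = (left side) − (right side), so the curve is F = 0. Differentiating each term of F:
  d/dx[(x + 1)^2/4] = x/2 + 1/2
  d/dx[(y + 2)^2/9] = 2·y'(y + 2)/9
  d/dx[-1] = 0

Collecting, the y'-free part is the partial derivative in x and the y' coefficient is the partial derivative in y:
  ∂F/∂x = x/2 + 1/2
  ∂F/∂y = 2y/9 + 4/9

so d/dx[F(x, y(x))] = ∂F/∂x + (∂F/∂y)·y' = 0. Rearranging,
  dy/dx = -(∂F/∂x)/(∂F/∂y) = -(x/2 + 1/2)/(2y/9 + 4/9)
        = -((x + 1)/2)/(2(y + 2)/9) = 9(-x - 1)/(4(y + 2))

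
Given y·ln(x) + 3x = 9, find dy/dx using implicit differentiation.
Take d/dx of both sides. Since y is implicitly a function of x, the chain rule attaches a y' = dy/dx factor whenever we differentiate through y.

Set F(x, y) = (left side) − (right side), so the curve is F = 0. Differentiating each term of F:
  d/dx[3x] = 3
  d/dx[y·ln(x)] = y'·ln(x) + y/x
  d/dx[-9] = 0

Collecting, the y'-free part is the partial derivative in x and the y' coefficient is the partial derivative in y:
  ∂F/∂x = 3 + y/x
  ∂F/∂y = ln(x)

so d/dx[F(x, y(x))] = ∂F/∂x + (∂F/∂y)·y' = 0. Rearranging,
  dy/dx = -(∂F/∂x)/(∂F/∂y) = -(3 + y/x)/(ln(x))
        = -((3x + y)/x)/(ln(x)) = (-3x - y)/(x·ln(x))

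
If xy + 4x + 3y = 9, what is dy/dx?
Take d/dx of both sides. Since y is implicitly a function of x, the chain rule attaches a y' = dy/dx factor whenever we differentiate through y.

Set F(x, y) = (left side) − (right side), so the curve is F = 0. Differentiating each term of F:
  d/dx[xy] = x·y' + y
  d/dx[4x] = 4
  d/dx[3y] = 3·y'
  d/dx[-9] = 0

Collecting, the y'-free part is the partial derivative in x and the y' coefficient is the partial derivative in y:
  ∂F/∂x = y + 4
  ∂F/∂y = x + 3

so d/dx[F(x, y(x))] = ∂F/∂x + (∂F/∂y)·y' = 0. Rearranging,
  dy/dx = -(∂F/∂x)/(∂F/∂y) = -(y + 4)/(x + 3) = (-y - 4)/(x + 3)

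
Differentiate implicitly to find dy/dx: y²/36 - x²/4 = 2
Differentiate the relation implicitly: treat y = y(x) and apply the chain rule, so every y-derivative picks up a y' = dy/dx factor.

With everything moved to the left-hand side, differentiate term by term:
  d/dx[-x^2/4] = -x/2
  d/dx[y^2/36] = y·y'/18
  d/dx[-2] = 0

Separating the contributions that come from x directly and those that come through y:
  without y':      -x/2
  multiplying y':  y/18

so (-x/2) + (y/18)·y' = 0, and therefore
  dy/dx = -(-x/2)/(y/18) = 9x/y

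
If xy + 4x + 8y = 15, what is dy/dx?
Take d/dx of both sides. Since y is implicitly a function of x, the chain rule attaches a y' = dy/dx factor whenever we differentiate through y.

Set F(x, y) = (left side) − (right side), so the curve is F = 0. Differentiating each term of F:
  d/dx[xy] = x·y' + y
  d/dx[4x] = 4
  d/dx[8y] = 8·y'
  d/dx[-15] = 0

Collecting, the y'-free part is the partial derivative in x and the y' coefficient is the partial derivative in y:
  ∂F/∂x = y + 4
  ∂F/∂y = x + 8

so d/dx[F(x, y(x))] = ∂F/∂x + (∂F/∂y)·y' = 0. Rearranging,
  dy/dx = -(∂F/∂x)/(∂F/∂y) = -(y + 4)/(x + 8) = (-y - 4)/(x + 8)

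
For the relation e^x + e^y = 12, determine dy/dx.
Differentiate both sides with respect to x, treating y as y(x). By the chain rule, any term containing y contributes a factor of y' = dy/dx when we differentiate it.

Move every term to one side and write the relation as F(x, y) = 0. Term by term,
  d/dx[e^(x)] = e^(x)
  d/dx[e^(y)] = y'·e^(y)
  d/dx[-12] = 0

The pieces without y' make up ∂F/∂x and the coefficient of y' is ∂F/∂y:
  ∂F/∂x = e^(x),
  ∂F/∂y = e^(y).

Since d/dx[F] = ∂F/∂x + (∂F/∂y)·y' = 0, solve for y':
  (∂F/∂y)·y' = -∂F/∂x
  dy/dx = -(∂F/∂x)/(∂F/∂y) = -(e^(x))/(e^(y)) = -e^(x - y)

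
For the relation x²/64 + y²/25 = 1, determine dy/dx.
Differentiate the relation implicitly: treat y = y(x) and apply the chain rule, so every y-derivative picks up a y' = dy/dx factor.

With everything moved to the left-hand side, differentiate term by term:
  d/dx[x^2/64] = x/32
  d/dx[y^2/25] = 2y·y'/25
  d/dx[-1] = 0

Separating the contributions that come from x directly and those that come through y:
  without y':      x/32
  multiplying y':  2y/25

so (x/32) + (2y/25)·y' = 0, and therefore
  dy/dx = -(x/32)/(2y/25) = -25x/(64y)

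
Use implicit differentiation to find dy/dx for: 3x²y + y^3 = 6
Differentiate both sides with respect to x, treating y as y(x). By the chain rule, any term containing y contributes a factor of y' = dy/dx when we differentiate it.

Move every term to one side and write the relation as F(x, y) = 0. Term by term,
  d/dx[3x^2y] = 3x^2·y' + 6xy
  d/dx[y^3] = 3y^2·y'
  d/dx[-6] = 0

The pieces without y' make up ∂F/∂x and the coefficient of y' is ∂F/∂y:
  ∂F/∂x = 6xy,
  ∂F/∂y = 3x^2 + 3y^2.

Since d/dx[F] = ∂F/∂x + (∂F/∂y)·y' = 0, solve for y':
  (∂F/∂y)·y' = -∂F/∂x
  dy/dx = -(∂F/∂x)/(∂F/∂y) = -(6xy)/(3x^2 + 3y^2) = -2xy/(x^2 + y^2)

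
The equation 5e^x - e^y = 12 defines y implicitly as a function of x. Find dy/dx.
Take d/dx of both sides. Since y is implicitly a function of x, the chain rule attaches a y' = dy/dx factor whenever we differentiate through y.

Set F(x, y) = (left side) − (right side), so the curve is F = 0. Differentiating each term of F:
  d/dx[5e^(x)] = 5e^(x)
  d/dx[-e^(y)] = -y'·e^(y)
  d/dx[-12] = 0

Collecting, the y'-free part is the partial derivative in x and the y' coefficient is the partial derivative in y:
  ∂F/∂x = 5e^(x)
  ∂F/∂y = -e^(y)

so d/dx[F(x, y(x))] = ∂F/∂x + (∂F/∂y)·y' = 0. Rearranging,
  dy/dx = -(∂F/∂x)/(∂F/∂y) = -(5e^(x))/(-e^(y)) = 5e^(x - y)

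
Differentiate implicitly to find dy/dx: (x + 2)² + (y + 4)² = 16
Take d/dx of both sides. Since y is implicitly a function of x, the chain rule attaches a y' = dy/dx factor whenever we differentiate through y.

Set F(x, y) = (left side) − (right side), so the curve is F = 0. Differentiating each term of F:
  d/dx[(x + 2)^2] = 2x + 4
  d/dx[(y + 4)^2] = 2·y'(y + 4)
  d/dx[-16] = 0

Collecting, the y'-free part is the partial derivative in x and the y' coefficient is the partial derivative in y:
  ∂F/∂x = 2x + 4
  ∂F/∂y = 2y + 8

so d/dx[F(x, y(x))] = ∂F/∂x + (∂F/∂y)·y' = 0. Rearranging,
  dy/dx = -(∂F/∂x)/(∂F/∂y) = -(2x + 4)/(2y + 8) = (-x - 2)/(y + 4)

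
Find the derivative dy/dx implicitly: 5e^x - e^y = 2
Take d/dx of both sides. Since y is implicitly a function of x, the chain rule attaches a y' = dy/dx factor whenever we differentiate through y.

Set F(x, y) = (left side) − (right side), so the curve is F = 0. Differentiating each term of F:
  d/dx[5e^(x)] = 5e^(x)
  d/dx[-e^(y)] = -y'·e^(y)
  d/dx[-2] = 0

Collecting, the y'-free part is the partial derivative in x and the y' coefficient is the partial derivative in y:
  ∂F/∂x = 5e^(x)
  ∂F/∂y = -e^(y)

so d/dx[F(x, y(x))] = ∂F/∂x + (∂F/∂y)·y' = 0. Rearranging,
  dy/dx = -(∂F/∂x)/(∂F/∂y) = -(5e^(x))/(-e^(y)) = 5e^(x - y)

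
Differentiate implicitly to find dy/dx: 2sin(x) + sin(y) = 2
Apply d/dx to both sides, remembering that y depends on x. Each occurrence of y therefore brings in a y' = dy/dx via the chain rule.

With F(x, y) equal to the left-hand side minus the right, differentiate F term by term:
  d/dx[2sin(x)] = 2cos(x)
  d/dx[sin(y)] = y'·cos(y)
  d/dx[-2] = 0
Adding these up, d/dx[F] = 0 becomes
  (2cos(x)) + (cos(y))·y' = 0,
so isolating y',
  dy/dx = -(2cos(x))/(cos(y)) = -2cos(x)/cos(y)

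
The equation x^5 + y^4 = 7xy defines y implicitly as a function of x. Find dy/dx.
Differentiate the relation implicitly: treat y = y(x) and apply the chain rule, so every y-derivative picks up a y' = dy/dx factor.

With everything moved to the left-hand side, differentiate term by term:
  d/dx[x^5] = 5x^4
  d/dx[-7xy] = -7x·y' - 7y
  d/dx[y^4] = 4y^3·y'

Separating the contributions that come from x directly and those that come through y:
  without y':      5x^4 - 7y
  multiplying y':  -7x + 4y^3

so (5x^4 - 7y) + (-7x + 4y^3)·y' = 0, and therefore
  dy/dx = -(5x^4 - 7y)/(-7x + 4y^3) = (5x^4 - 7y)/(7x - 4y^3)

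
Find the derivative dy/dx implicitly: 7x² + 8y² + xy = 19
Apply d/dx to both sides, remembering that y depends on x. Each occurrence of y therefore brings in a y' = dy/dx via the chain rule.

With F(x, y) equal to the left-hand side minus the right, differentiate F term by term:
  d/dx[7x^2] = 14x
  d/dx[xy] = x·y' + y
  d/dx[8y^2] = 16y·y'
  d/dx[-19] = 0
Adding these up, d/dx[F] = 0 becomes
  (14x + y) + (x + 16y)·y' = 0,
so isolating y',
  dy/dx = -(14x + y)/(x + 16y) = (-14x - y)/(x + 16y)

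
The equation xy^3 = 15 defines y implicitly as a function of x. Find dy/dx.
Differentiate the relation implicitly: treat y = y(x) and apply the chain rule, so every y-derivative picks up a y' = dy/dx factor.

With everything moved to the left-hand side, differentiate term by term:
  d/dx[xy^3] = 3xy^2·y' + y^3
  d/dx[-15] = 0

Separating the contributions that come from x directly and those that come through y:
  without y':      y^3
  multiplying y':  3xy^2

so (y^3) + (3xy^2)·y' = 0, and therefore
  dy/dx = -(y^3)/(3xy^2) = -y/(3x)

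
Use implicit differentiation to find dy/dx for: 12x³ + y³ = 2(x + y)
Take d/dx of both sides. Since y is implicitly a function of x, the chain rule attaches a y' = dy/dx factor whenever we differentiate through y.

Set F(x, y) = (left side) − (right side), so the curve is F = 0. Differentiating each term of F:
  d/dx[12x^3] = 36x^2
  d/dx[-2x] = -2
  d/dx[y^3] = 3y^2·y'
  d/dx[-2y] = -2·y'

Collecting, the y'-free part is the partial derivative in x and the y' coefficient is the partial derivative in y:
  ∂F/∂x = 36x^2 - 2
  ∂F/∂y = 3y^2 - 2

so d/dx[F(x, y(x))] = ∂F/∂x + (∂F/∂y)·y' = 0. Rearranging,
  dy/dx = -(∂F/∂x)/(∂F/∂y) = -(36x^2 - 2)/(3y^2 - 2) = 2(1 - 18x^2)/(3y^2 - 2)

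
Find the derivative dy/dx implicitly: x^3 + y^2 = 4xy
Apply d/dx to both sides, remembering that y depends on x. Each occurrence of y therefore brings in a y' = dy/dx via the chain rule.

With F(x, y) equal to the left-hand side minus the right, differentiate F term by term:
  d/dx[x^3] = 3x^2
  d/dx[-4xy] = -4x·y' - 4y
  d/dx[y^2] = 2y·y'
Adding these up, d/dx[F] = 0 becomes
  (3x^2 - 4y) + (-4x + 2y)·y' = 0,
so isolating y',
  dy/dx = -(3x^2 - 4y)/(-4x + 2y) = (3x^2 - 4y)/(2(2x - y))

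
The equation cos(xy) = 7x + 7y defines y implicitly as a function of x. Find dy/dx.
Differentiate both sides with respect to x, treating y as y(x). By the chain rule, any term containing y contributes a factor of y' = dy/dx when we differentiate it.

Move every term to one side and write the relation as F(x, y) = 0. Term by term,
  d/dx[-7x] = -7
  d/dx[-7y] = -7·y'
  d/dx[cos(xy)] = -(x·y' + y)·sin(xy)

The pieces without y' make up ∂F/∂x and the coefficient of y' is ∂F/∂y:
  ∂F/∂x = -y·sin(xy) - 7,
  ∂F/∂y = -x·sin(xy) - 7.

Since d/dx[F] = ∂F/∂x + (∂F/∂y)·y' = 0, solve for y':
  (∂F/∂y)·y' = -∂F/∂x
  dy/dx = -(∂F/∂x)/(∂F/∂y) = -(-y·sin(xy) - 7)/(-x·sin(xy) - 7) = -(y·sin(xy) + 7)/(x·sin(xy) + 7)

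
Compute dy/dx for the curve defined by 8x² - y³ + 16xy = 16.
Apply d/dx to both sides, remembering that y depends on x. Each occurrence of y therefore brings in a y' = dy/dx via the chain rule.

With F(x, y) equal to the left-hand side minus the right, differentiate F term by term:
  d/dx[8x^2] = 16x
  d/dx[16xy] = 16x·y' + 16y
  d/dx[-y^3] = -3y^2·y'
  d/dx[-16] = 0
Adding these up, d/dx[F] = 0 becomes
  (16x + 16y) + (16x - 3y^2)·y' = 0,
so isolating y',
  dy/dx = -(16x + 16y)/(16x - 3y^2) = 16(-x - y)/(16x - 3y^2)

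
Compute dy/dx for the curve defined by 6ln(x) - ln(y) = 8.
Differentiate both sides with respect to x, treating y as y(x). By the chain rule, any term containing y contributes a factor of y' = dy/dx when we differentiate it.

Move every term to one side and write the relation as F(x, y) = 0. Term by term,
  d/dx[6ln(x)] = 6/x
  d/dx[-ln(y)] = -y'/y
  d/dx[-8] = 0

The pieces without y' make up ∂F/∂x and the coefficient of y' is ∂F/∂y:
  ∂F/∂x = 6/x,
  ∂F/∂y = -1/y.

Since d/dx[F] = ∂F/∂x + (∂F/∂y)·y' = 0, solve for y':
  (∂F/∂y)·y' = -∂F/∂x
  dy/dx = -(∂F/∂x)/(∂F/∂y) = -(6/x)/(-1/y) = 6y/x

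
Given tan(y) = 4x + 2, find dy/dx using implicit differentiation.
Differentiate the relation implicitly: treat y = y(x) and apply the chain rule, so every y-derivative picks up a y' = dy/dx factor.

With everything moved to the left-hand side, differentiate term by term:
  d/dx[-4x] = -4
  d/dx[tan(y)] = y'(tan(y)^2 + 1)
  d/dx[-2] = 0

Separating the contributions that come from x directly and those that come through y:
  without y':      -4
  multiplying y':  tan(y)^2 + 1

so (-4) + (tan(y)^2 + 1)·y' = 0, and therefore
  dy/dx = -(-4)/(tan(y)^2 + 1) = 4cos(y)^2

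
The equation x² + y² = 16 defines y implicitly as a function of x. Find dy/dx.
Differentiate both sides with respect to x, treating y as y(x). By the chain rule, any term containing y contributes a factor of y' = dy/dx when we differentiate it.

Move every term to one side and write the relation as F(x, y) = 0. Term by term,
  d/dx[x^2] = 2x
  d/dx[y^2] = 2y·y'
  d/dx[-16] = 0

The pieces without y' make up ∂F/∂x and the coefficient of y' is ∂F/∂y:
  ∂F/∂x = 2x,
  ∂F/∂y = 2y.

Since d/dx[F] = ∂F/∂x + (∂F/∂y)·y' = 0, solve for y':
  (∂F/∂y)·y' = -∂F/∂x
  dy/dx = -(∂F/∂x)/(∂F/∂y) = -(2x)/(2y) = -x/y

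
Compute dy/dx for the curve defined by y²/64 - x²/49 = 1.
Differentiate both sides with respect to x, treating y as y(x). By the chain rule, any term containing y contributes a factor of y' = dy/dx when we differentiate it.

Move every term to one side and write the relation as F(x, y) = 0. Term by term,
  d/dx[-x^2/49] = -2x/49
  d/dx[y^2/64] = y·y'/32
  d/dx[-1] = 0

The pieces without y' make up ∂F/∂x and the coefficient of y' is ∂F/∂y:
  ∂F/∂x = -2x/49,
  ∂F/∂y = y/32.

Since d/dx[F] = ∂F/∂x + (∂F/∂y)·y' = 0, solve for y':
  (∂F/∂y)·y' = -∂F/∂x
  dy/dx = -(∂F/∂x)/(∂F/∂y) = -(-2x/49)/(y/32) = 64x/(49y)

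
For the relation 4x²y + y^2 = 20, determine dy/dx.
Take d/dx of both sides. Since y is implicitly a function of x, the chain rule attaches a y' = dy/dx factor whenever we differentiate through y.

Set F(x, y) = (left side) − (right side), so the curve is F = 0. Differentiating each term of F:
  d/dx[4x^2y] = 4x^2·y' + 8xy
  d/dx[y^2] = 2y·y'
  d/dx[-20] = 0

Collecting, the y'-free part is the partial derivative in x and the y' coefficient is the partial derivative in y:
  ∂F/∂x = 8xy
  ∂F/∂y = 4x^2 + 2y

so d/dx[F(x, y(x))] = ∂F/∂x + (∂F/∂y)·y' = 0. Rearranging,
  dy/dx = -(∂F/∂x)/(∂F/∂y) = -(8xy)/(4x^2 + 2y) = -4xy/(2x^2 + y)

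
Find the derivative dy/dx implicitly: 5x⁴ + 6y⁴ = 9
Apply d/dx to both sides, remembering that y depends on x. Each occurrence of y therefore brings in a y' = dy/dx via the chain rule.

With F(x, y) equal to the left-hand side minus the right, differentiate F term by term:
  d/dx[5x^4] = 20x^3
  d/dx[6y^4] = 24y^3·y'
  d/dx[-9] = 0
Adding these up, d/dx[F] = 0 becomes
  (20x^3) + (24y^3)·y' = 0,
so isolating y',
  dy/dx = -(20x^3)/(24y^3) = -5x^3/(6y^3)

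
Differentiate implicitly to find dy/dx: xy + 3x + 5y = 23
Differentiate the relation implicitly: treat y = y(x) and apply the chain rule, so every y-derivative picks up a y' = dy/dx factor.

With everything moved to the left-hand side, differentiate term by term:
  d/dx[xy] = x·y' + y
  d/dx[3x] = 3
  d/dx[5y] = 5·y'
  d/dx[-23] = 0

Separating the contributions that come from x directly and those that come through y:
  without y':      y + 3
  multiplying y':  x + 5

so (y + 3) + (x + 5)·y' = 0, and therefore
  dy/dx = -(y + 3)/(x + 5) = (-y - 3)/(x + 5)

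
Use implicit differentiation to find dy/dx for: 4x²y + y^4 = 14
Differentiate the relation implicitly: treat y = y(x) and apply the chain rule, so every y-derivative picks up a y' = dy/dx factor.

With everything moved to the left-hand side, differentiate term by term:
  d/dx[4x^2y] = 4x^2·y' + 8xy
  d/dx[y^4] = 4y^3·y'
  d/dx[-14] = 0

Separating the contributions that come from x directly and those that come through y:
  without y':      8xy
  multiplying y':  4x^2 + 4y^3

so (8xy) + (4x^2 + 4y^3)·y' = 0, and therefore
  dy/dx = -(8xy)/(4x^2 + 4y^3) = -2xy/(x^2 + y^3)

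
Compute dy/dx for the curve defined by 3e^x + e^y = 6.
Differentiate the relation implicitly: treat y = y(x) and apply the chain rule, so every y-derivative picks up a y' = dy/dx factor.

With everything moved to the left-hand side, differentiate term by term:
  d/dx[3e^(x)] = 3e^(x)
  d/dx[e^(y)] = y'·e^(y)
  d/dx[-6] = 0

Separating the contributions that come from x directly and those that come through y:
  without y':      3e^(x)
  multiplying y':  e^(y)

so (3e^(x)) + (e^(y))·y' = 0, and therefore
  dy/dx = -(3e^(x))/(e^(y)) = -3e^(x - y)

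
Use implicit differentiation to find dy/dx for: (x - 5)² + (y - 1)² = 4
Differentiate both sides with respect to x, treating y as y(x). By the chain rule, any term containing y contributes a factor of y' = dy/dx when we differentiate it.

Move every term to one side and write the relation as F(x, y) = 0. Term by term,
  d/dx[(x - 5)^2] = 2x - 10
  d/dx[(y - 1)^2] = 2·y'(y - 1)
  d/dx[-4] = 0

The pieces without y' make up ∂F/∂x and the coefficient of y' is ∂F/∂y:
  ∂F/∂x = 2x - 10,
  ∂F/∂y = 2y - 2.

Since d/dx[F] = ∂F/∂x + (∂F/∂y)·y' = 0, solve for y':
  (∂F/∂y)·y' = -∂F/∂x
  dy/dx = -(∂F/∂x)/(∂F/∂y) = -(2x - 10)/(2y - 2) = (5 - x)/(y - 1)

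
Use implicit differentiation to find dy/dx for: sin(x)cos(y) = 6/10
Apply d/dx to both sides, remembering that y depends on x. Each occurrence of y therefore brings in a y' = dy/dx via the chain rule.

With F(x, y) equal to the left-hand side minus the right, differentiate F term by term:
  d/dx[sin(x)·cos(y)] = -y'·sin(x)·sin(y) + cos(x)·cos(y)
  d/dx[-3/5] = 0
Adding these up, d/dx[F] = 0 becomes
  (cos(x)·cos(y)) + (-sin(x)·sin(y))·y' = 0,
so isolating y',
  dy/dx = -(cos(x)·cos(y))/(-sin(x)·sin(y)) = 1/(tan(x)·tan(y))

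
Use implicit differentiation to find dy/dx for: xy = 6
Apply d/dx to both sides, remembering that y depends on x. Each occurrence of y therefore brings in a y' = dy/dx via the chain rule.

With F(x, y) equal to the left-hand side minus the right, differentiate F term by term:
  d/dx[xy] = x·y' + y
  d/dx[-6] = 0
Adding these up, d/dx[F] = 0 becomes
  (y) + (x)·y' = 0,
so isolating y',
  dy/dx = -(y)/(x) = -y/x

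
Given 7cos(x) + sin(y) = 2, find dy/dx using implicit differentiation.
Differentiate both sides with respect to x, treating y as y(x). By the chain rule, any term containing y contributes a factor of y' = dy/dx when we differentiate it.

Move every term to one side and write the relation as F(x, y) = 0. Term by term,
  d/dx[sin(y)] = y'·cos(y)
  d/dx[7cos(x)] = -7sin(x)
  d/dx[-2] = 0

The pieces without y' make up ∂F/∂x and the coefficient of y' is ∂F/∂y:
  ∂F/∂x = -7sin(x),
  ∂F/∂y = cos(y).

Since d/dx[F] = ∂F/∂x + (∂F/∂y)·y' = 0, solve for y':
  (∂F/∂y)·y' = -∂F/∂x
  dy/dx = -(∂F/∂x)/(∂F/∂y) = -(-7sin(x))/(cos(y)) = 7sin(x)/cos(y)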